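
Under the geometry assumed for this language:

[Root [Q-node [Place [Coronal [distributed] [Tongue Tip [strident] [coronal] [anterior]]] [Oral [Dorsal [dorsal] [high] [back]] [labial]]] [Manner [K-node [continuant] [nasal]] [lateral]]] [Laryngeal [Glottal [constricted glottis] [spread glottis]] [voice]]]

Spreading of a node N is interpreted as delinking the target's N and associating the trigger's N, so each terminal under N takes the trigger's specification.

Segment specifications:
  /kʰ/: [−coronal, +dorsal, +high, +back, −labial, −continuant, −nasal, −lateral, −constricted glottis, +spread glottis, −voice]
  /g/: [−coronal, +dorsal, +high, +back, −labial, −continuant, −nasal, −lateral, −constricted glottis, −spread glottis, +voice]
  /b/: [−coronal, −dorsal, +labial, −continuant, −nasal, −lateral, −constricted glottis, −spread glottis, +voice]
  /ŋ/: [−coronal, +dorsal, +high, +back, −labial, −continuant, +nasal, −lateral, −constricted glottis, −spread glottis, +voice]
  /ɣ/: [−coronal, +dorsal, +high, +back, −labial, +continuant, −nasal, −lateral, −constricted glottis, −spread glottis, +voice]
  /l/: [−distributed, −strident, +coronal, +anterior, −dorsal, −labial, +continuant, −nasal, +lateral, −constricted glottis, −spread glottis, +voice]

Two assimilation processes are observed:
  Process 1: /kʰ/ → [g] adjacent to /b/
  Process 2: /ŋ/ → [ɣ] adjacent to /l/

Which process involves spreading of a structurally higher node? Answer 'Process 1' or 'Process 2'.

Process 1 alters [voice], [spread glottis]; the lowest common ancestor is Laryngeal (depth 1 from Root).
Process 2 alters [nasal], [continuant]; the lowest common ancestor is K-node (depth 3 from Root).
Laryngeal (depth 1) sits above K-node (depth 3), making Process 1 the one with the higher spreading node.

Process 1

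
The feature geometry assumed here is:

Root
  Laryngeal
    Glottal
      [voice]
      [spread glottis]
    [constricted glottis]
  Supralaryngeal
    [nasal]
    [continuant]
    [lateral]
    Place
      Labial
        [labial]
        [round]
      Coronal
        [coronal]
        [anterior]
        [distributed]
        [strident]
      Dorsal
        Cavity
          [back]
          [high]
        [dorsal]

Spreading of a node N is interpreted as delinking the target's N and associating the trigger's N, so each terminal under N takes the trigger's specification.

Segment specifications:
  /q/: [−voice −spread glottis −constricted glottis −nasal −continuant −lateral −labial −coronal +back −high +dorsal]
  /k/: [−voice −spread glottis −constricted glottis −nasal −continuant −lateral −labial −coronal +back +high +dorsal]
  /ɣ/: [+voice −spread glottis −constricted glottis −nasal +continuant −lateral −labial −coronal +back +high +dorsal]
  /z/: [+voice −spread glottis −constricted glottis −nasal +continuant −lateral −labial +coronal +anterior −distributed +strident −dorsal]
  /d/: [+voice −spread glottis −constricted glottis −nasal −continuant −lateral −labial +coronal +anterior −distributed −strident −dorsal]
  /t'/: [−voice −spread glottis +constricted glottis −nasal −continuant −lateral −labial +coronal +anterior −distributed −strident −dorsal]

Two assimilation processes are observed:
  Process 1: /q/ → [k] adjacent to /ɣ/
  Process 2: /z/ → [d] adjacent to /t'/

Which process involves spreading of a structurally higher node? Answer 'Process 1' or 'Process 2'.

Process 2

In Process 1, [high] changes, so the minimal spreading node is [high] at depth 5.
Process 2 alters [continuant], [strident]; the lowest common ancestor is Supralaryngeal (depth 1 from Root).
Depth 1 < depth 5; Process 2 involves the structurally higher constituent Supralaryngeal.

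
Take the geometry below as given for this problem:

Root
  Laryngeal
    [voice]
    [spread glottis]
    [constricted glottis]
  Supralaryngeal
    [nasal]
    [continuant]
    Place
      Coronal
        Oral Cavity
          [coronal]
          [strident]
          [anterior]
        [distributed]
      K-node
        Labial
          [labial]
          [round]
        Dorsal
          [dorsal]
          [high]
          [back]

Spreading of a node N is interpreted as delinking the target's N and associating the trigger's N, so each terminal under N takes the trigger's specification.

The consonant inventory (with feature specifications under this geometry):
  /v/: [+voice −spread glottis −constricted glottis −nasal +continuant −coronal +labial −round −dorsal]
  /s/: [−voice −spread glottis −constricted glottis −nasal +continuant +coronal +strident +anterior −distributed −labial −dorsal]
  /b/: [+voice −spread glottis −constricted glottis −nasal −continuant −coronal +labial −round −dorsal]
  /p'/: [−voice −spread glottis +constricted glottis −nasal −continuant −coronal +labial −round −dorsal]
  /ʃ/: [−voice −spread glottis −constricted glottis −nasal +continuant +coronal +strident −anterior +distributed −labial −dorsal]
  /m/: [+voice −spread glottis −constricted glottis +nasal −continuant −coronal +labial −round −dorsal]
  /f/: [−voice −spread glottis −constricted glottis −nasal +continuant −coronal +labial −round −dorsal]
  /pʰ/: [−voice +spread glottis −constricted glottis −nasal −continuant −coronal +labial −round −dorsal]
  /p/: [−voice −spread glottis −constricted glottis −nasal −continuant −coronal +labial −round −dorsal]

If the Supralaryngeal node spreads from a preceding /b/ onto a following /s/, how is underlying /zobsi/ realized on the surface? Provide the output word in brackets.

[zobpi]

The Supralaryngeal node dominates the terminals [nasal], [continuant], [coronal], [strident], [anterior], [distributed], [labial], [round], [dorsal], [high], [back].
After delinking /s/'s Supralaryngeal and linking /b/'s, the affected terminals become [−nasal], [−continuant], [−coronal], [+labial], [−round], [−dorsal]; [voice], [spread glottis], [constricted glottis] (outside Supralaryngeal) are retained from /s/.
Among the inventory, only /p/ has exactly this specification, giving the surface form [zobpi].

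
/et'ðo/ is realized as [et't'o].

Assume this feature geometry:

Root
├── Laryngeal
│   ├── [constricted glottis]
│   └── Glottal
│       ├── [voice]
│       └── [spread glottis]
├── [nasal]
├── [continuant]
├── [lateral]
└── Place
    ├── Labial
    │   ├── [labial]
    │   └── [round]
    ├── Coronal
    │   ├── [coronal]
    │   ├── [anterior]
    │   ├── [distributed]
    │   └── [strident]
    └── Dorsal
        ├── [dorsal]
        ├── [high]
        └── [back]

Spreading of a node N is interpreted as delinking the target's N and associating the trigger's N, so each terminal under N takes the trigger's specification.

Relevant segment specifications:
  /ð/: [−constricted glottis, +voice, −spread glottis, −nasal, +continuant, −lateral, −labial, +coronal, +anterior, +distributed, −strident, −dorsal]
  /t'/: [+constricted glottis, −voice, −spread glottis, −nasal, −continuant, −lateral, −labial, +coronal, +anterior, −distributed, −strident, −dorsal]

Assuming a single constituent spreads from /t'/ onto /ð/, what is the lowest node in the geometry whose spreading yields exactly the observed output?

Root

The alternation /ð/ → [t'] changes [voice], [constricted glottis], [continuant], [distributed] and nothing else.
The smallest constituent containing every changed terminal is Root — each of its daughters lacks at least one of the affected features.
If Root spreads, every terminal under it takes /t'/'s value, producing [t'] as observed.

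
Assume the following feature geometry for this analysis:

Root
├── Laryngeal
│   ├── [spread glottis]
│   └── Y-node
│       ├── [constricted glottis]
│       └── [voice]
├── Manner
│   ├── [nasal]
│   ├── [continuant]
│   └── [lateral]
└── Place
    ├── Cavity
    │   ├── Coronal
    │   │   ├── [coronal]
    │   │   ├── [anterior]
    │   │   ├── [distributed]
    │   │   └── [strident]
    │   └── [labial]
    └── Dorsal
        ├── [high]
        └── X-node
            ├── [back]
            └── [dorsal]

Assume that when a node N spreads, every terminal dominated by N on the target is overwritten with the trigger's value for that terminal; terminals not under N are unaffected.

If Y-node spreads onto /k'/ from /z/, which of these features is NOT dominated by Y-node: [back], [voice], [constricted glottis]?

[back]

Under this geometry, Y-node contains [constricted glottis], [voice].
Spreading Y-node replaces [voice], [constricted glottis] with the trigger's values, since each sits inside the Y-node constituent.
[back] is not within the Y-node subtree (it hangs from X-node), so /k'/'s [back] value survives.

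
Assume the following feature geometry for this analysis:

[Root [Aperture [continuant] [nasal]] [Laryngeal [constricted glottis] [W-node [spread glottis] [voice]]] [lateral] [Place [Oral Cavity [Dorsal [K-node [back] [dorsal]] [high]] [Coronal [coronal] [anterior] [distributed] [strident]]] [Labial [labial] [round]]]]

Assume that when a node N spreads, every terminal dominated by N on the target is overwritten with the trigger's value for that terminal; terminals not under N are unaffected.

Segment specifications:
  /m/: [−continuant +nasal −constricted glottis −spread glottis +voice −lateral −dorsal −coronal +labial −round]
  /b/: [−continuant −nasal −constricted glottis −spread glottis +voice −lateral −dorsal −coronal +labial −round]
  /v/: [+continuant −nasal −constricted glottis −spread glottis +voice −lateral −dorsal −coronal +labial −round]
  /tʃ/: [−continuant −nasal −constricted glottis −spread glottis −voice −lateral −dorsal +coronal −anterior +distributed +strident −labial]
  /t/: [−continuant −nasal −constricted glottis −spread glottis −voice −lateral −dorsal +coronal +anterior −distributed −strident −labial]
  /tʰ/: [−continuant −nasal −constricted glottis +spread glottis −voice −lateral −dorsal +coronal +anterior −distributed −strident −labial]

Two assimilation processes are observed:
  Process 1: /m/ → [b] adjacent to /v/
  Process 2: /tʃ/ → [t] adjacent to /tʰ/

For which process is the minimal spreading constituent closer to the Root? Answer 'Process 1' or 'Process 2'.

Process 1: the feature that changes is [nasal]; the minimal node is [nasal] (depth 2).
Process 2 alters [anterior], [distributed], [strident]; the lowest common ancestor is Coronal (depth 3 from Root).
[nasal] (depth 2) sits above Coronal (depth 3), making Process 1 the one with the higher spreading node.

Process 1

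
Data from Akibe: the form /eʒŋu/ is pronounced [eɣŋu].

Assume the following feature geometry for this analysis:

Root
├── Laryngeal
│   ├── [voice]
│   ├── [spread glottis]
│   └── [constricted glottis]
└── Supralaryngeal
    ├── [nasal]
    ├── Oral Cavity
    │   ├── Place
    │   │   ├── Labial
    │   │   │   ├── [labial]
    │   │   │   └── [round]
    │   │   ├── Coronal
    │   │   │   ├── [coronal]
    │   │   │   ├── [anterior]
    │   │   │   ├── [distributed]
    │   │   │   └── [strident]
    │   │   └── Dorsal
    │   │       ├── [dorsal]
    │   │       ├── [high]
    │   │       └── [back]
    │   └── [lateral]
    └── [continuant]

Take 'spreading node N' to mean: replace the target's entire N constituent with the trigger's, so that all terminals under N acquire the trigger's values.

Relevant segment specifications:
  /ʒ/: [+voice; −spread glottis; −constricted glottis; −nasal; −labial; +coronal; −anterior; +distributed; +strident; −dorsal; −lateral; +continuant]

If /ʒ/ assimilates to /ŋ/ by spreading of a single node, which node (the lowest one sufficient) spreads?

Place

Comparing /ʒ/ with its surface form [ɣ], the features that change are [coronal], [anterior], [distributed], [strident], [dorsal], [high], [back].
The smallest constituent containing every changed terminal is Place — each of its daughters lacks at least one of the affected features.
Delinking /ʒ/'s Place and associating /ŋ/'s Place gives precisely the feature bundle of [ɣ].
Features on which the two segments disagree outside Place, such as [nasal], [continuant], are unchanged — nothing dominating them spread, and Place is the minimal sufficient constituent.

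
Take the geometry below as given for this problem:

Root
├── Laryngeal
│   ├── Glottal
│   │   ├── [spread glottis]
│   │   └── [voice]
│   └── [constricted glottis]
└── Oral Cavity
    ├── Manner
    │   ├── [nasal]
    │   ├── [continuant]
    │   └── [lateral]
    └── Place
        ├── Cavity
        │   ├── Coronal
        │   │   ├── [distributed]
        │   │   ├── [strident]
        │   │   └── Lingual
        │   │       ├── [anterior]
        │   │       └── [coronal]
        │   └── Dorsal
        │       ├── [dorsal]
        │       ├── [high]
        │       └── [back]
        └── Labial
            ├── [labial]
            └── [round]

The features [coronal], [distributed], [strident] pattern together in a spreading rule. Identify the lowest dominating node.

Coronal

[coronal] lies under Lingual (below Oral Cavity).
[distributed] lies under Coronal (below Oral Cavity).
[strident]: Root / Oral Cavity / Place / Cavity / Coronal / [strident].
The listed terminals split across distinct daughters of Coronal, so Coronal itself is the smallest node containing them all.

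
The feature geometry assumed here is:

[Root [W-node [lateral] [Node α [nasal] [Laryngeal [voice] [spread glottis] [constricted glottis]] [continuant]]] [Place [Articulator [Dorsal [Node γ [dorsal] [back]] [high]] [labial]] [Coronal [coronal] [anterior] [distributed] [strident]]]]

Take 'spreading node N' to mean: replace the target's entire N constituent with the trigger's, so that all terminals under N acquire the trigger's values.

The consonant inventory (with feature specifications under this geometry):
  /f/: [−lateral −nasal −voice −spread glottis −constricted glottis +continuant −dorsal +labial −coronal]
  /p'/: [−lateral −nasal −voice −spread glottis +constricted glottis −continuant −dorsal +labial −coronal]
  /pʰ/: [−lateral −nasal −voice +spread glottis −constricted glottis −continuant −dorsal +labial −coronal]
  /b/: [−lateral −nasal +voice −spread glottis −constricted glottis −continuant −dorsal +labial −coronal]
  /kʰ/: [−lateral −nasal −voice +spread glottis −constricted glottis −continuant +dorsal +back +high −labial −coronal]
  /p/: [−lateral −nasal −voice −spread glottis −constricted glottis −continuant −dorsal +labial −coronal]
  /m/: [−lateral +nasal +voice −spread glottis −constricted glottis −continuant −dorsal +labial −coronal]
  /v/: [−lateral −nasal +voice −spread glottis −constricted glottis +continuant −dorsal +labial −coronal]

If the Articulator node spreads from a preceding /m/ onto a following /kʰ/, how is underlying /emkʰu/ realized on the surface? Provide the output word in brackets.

[empʰu]

The Articulator node dominates the terminals [dorsal], [back], [high], [labial].
After delinking /kʰ/'s Articulator and linking /m/'s, the affected terminals become [−dorsal], [+labial]; [lateral], [nasal], [voice], … (outside Articulator) are retained from /kʰ/.
This feature bundle is that of [pʰ], so /emkʰu/ surfaces as [empʰu].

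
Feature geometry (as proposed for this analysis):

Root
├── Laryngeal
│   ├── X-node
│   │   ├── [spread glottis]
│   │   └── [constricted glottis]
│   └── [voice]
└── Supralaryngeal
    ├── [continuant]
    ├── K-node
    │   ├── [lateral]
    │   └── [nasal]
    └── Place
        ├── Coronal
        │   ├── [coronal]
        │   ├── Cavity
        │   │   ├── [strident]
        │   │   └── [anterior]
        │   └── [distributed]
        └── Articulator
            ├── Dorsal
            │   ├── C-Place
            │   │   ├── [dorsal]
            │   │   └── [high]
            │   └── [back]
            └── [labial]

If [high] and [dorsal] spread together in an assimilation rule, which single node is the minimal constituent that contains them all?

C-Place

[high] is immediately dominated by C-Place.
[dorsal] is immediately dominated by C-Place.
These paths first converge at C-Place; no daughter of C-Place dominates all 2 features, so C-Place is the minimal constituent.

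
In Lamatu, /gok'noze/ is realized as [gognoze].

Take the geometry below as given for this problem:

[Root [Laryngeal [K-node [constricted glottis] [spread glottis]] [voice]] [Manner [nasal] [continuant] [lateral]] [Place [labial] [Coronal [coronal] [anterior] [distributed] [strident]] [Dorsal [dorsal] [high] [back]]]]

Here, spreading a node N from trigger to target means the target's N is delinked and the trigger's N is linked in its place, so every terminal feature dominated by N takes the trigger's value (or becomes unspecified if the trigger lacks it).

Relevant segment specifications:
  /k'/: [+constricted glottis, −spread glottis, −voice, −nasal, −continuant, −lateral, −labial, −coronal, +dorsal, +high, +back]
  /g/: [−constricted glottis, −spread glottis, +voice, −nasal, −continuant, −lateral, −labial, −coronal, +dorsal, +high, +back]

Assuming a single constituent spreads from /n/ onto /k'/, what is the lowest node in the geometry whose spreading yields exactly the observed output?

/k'/ and [g] differ in [voice], [constricted glottis]; every other specified feature is identical.
Tracing each changed feature up the tree, the paths first meet at Laryngeal; any lower node misses at least one of them.
Spreading Laryngeal from /n/ overwrites each of those terminals with /n/'s values, yielding exactly [g].
Had Root spread, [dorsal], [coronal] would have taken /n/'s values; they stay as in /k'/, confirming the spreading constituent is exactly Laryngeal.

Laryngeal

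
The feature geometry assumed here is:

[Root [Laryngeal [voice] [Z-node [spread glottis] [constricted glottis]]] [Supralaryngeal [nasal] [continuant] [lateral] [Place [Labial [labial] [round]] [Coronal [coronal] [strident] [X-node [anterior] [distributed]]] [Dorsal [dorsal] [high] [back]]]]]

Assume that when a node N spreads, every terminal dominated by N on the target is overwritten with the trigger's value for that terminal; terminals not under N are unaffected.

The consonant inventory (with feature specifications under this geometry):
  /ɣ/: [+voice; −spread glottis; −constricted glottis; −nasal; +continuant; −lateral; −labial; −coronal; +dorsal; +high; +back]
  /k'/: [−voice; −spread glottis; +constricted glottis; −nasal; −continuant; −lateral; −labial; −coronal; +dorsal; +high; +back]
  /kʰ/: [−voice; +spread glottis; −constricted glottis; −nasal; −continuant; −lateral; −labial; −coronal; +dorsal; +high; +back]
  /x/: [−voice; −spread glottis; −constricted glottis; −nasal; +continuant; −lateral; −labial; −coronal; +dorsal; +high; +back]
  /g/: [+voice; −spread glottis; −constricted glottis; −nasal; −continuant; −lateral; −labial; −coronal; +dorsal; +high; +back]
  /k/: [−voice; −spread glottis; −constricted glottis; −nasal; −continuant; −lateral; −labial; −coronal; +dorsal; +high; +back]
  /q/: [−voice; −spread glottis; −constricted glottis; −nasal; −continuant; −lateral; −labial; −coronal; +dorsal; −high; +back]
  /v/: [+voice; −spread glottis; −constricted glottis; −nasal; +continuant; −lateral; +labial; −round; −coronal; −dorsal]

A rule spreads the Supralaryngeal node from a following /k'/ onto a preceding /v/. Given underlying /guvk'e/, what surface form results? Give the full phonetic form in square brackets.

Supralaryngeal immediately or transitively dominates [nasal], [continuant], [lateral], [labial], [round], [coronal], [strident], [anterior], [distributed], [dorsal], [high], [back].
The target acquires /k'/'s values for everything under Supralaryngeal — [−nasal], [−continuant], [−lateral], [−labial], [−coronal], [+dorsal], [+high], [+back] — while keeping its own [voice], [spread glottis], [constricted glottis].
Among the inventory, only /g/ has exactly this specification, giving the surface form [gugk'e].

[gugk'e]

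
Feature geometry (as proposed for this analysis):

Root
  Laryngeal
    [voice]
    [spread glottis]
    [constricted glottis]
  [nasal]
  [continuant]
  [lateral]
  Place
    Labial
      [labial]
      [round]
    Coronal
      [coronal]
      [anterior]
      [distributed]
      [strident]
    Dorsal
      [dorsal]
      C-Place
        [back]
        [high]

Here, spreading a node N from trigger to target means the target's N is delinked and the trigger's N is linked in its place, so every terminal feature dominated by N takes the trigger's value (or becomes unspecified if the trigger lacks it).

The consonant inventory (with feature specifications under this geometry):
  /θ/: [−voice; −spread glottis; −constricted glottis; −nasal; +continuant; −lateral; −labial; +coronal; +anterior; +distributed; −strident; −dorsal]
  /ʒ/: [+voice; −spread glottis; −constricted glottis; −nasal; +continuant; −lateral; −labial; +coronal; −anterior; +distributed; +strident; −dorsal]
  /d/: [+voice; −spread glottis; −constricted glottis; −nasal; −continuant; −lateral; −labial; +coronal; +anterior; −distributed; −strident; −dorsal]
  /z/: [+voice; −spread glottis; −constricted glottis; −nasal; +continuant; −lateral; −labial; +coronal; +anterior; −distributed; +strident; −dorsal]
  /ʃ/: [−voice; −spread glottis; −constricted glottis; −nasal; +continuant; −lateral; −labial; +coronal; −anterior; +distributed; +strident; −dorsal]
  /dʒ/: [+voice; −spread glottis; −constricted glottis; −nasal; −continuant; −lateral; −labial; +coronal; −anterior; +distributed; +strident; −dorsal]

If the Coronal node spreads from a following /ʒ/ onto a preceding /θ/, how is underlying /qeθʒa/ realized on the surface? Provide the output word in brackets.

Terminals under Coronal in this geometry: [coronal], [anterior], [distributed], [strident].
Spreading Coronal from /ʒ/ onto /θ/ replaces those values with /ʒ/'s: [+coronal], [−anterior], [+distributed], [+strident]. Features outside Coronal ([voice], [spread glottis], [constricted glottis], …) stay as in /θ/.
This feature bundle is that of [ʃ], so /qeθʒa/ surfaces as [qeʃʒa].

[qeʃʒa]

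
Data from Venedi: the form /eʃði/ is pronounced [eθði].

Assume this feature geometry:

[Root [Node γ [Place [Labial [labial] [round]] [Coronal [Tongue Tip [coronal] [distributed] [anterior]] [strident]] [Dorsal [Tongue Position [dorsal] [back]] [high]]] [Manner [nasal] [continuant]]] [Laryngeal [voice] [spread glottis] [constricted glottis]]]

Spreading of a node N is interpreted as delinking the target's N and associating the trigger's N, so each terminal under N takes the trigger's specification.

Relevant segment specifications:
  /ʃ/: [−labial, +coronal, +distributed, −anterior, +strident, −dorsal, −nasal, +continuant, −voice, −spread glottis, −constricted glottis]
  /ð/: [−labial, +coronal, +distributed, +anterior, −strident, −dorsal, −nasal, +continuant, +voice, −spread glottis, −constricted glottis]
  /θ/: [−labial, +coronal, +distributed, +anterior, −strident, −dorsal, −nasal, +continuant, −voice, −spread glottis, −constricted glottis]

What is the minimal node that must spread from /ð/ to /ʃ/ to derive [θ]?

The alternation /ʃ/ → [θ] changes [anterior], [strident] and nothing else.
In this geometry the lowest node dominating all of them is Coronal: every daughter of Coronal dominates only a proper subset, so no lower node suffices.
If Coronal spreads, every terminal under it takes /ð/'s value, producing [θ] as observed.
[voice], a feature on which the two segments disagree outside Coronal, is unchanged — nothing dominating it spread, and Coronal is the minimal sufficient constituent.

Coronal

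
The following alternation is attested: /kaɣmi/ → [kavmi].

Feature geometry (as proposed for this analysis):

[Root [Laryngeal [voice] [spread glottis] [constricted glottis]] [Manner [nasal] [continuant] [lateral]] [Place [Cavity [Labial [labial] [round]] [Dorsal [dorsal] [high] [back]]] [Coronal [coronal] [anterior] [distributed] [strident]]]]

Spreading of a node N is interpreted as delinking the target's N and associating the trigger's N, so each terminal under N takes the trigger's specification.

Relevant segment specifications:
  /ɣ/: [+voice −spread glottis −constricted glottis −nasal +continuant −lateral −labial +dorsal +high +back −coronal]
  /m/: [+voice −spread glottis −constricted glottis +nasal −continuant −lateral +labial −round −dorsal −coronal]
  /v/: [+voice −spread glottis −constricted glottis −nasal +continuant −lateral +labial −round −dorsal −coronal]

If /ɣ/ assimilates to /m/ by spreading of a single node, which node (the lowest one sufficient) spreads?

Cavity

The alternation /ɣ/ → [v] changes [labial], [round], [dorsal], [high], [back] and nothing else.
In this geometry the lowest node dominating all of them is Cavity: every daughter of Cavity dominates only a proper subset, so no lower node suffices.
If Cavity spreads, every terminal under it takes /m/'s value, producing [v] as observed.
Features on which the two segments disagree outside Cavity, such as [continuant], [nasal], are unchanged — nothing dominating them spread, and Cavity is the minimal sufficient constituent.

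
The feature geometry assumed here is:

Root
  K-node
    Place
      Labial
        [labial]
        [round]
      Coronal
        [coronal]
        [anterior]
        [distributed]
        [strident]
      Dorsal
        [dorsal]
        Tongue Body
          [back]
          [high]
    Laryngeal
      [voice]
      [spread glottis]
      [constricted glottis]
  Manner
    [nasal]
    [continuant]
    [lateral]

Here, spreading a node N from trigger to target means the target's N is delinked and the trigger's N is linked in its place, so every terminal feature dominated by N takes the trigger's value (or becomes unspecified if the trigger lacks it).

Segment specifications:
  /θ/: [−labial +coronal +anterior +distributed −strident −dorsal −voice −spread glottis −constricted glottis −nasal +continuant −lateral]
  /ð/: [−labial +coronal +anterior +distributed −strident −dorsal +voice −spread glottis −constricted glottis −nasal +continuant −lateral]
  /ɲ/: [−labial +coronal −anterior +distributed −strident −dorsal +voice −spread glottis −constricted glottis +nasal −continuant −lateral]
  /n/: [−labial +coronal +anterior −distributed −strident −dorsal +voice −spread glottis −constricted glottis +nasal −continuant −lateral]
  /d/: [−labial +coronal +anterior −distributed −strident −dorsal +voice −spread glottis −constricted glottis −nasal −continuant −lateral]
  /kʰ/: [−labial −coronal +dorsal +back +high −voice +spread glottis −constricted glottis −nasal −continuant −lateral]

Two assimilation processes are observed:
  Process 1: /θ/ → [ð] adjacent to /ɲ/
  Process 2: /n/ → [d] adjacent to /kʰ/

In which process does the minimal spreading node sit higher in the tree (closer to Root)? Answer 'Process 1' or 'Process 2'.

Process 2

Process 1 alters [voice]; the lowest dominating node is [voice] (depth 3 from Root).
Process 2: the feature that changes is [nasal]; the minimal node is [nasal] (depth 2).
Depth 2 < depth 3; Process 2 involves the structurally higher constituent [nasal].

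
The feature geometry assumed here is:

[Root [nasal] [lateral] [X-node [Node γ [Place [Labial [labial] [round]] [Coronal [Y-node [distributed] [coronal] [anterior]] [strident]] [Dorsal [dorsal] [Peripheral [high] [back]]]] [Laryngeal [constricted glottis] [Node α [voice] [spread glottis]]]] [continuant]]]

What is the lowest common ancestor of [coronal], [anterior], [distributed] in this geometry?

[coronal]: Root / X-node / Node γ / Place / Coronal / Y-node / [coronal].
[anterior]: Root / X-node / Node γ / Place / Coronal / Y-node / [anterior].
[distributed]: Root / X-node / Node γ / Place / Coronal / Y-node / [distributed].
The lowest node appearing on every path is Y-node; each proper daughter of Y-node fails to dominate at least one of the listed features.

Y-node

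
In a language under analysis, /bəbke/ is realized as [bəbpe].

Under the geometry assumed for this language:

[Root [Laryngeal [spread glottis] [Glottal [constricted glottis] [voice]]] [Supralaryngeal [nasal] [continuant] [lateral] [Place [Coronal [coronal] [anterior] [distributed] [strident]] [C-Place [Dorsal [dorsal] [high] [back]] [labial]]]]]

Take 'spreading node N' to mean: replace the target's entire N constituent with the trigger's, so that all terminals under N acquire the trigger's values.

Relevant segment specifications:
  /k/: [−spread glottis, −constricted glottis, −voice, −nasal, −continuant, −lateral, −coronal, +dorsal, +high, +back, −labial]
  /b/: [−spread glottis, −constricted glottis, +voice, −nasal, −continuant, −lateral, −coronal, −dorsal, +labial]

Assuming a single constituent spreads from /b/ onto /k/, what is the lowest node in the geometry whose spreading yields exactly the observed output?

C-Place

/k/ and [p] differ in [labial], [dorsal], [high], [back]; every other specified feature is identical.
These terminals are all dominated by C-Place, and no proper subconstituent of C-Place covers them all; C-Place is their lowest common ancestor.
If C-Place spreads, every terminal under it takes /b/'s value, producing [p] as observed.
[voice], a feature on which the two segments disagree outside C-Place, is unchanged — nothing dominating it spread, and C-Place is the minimal sufficient constituent.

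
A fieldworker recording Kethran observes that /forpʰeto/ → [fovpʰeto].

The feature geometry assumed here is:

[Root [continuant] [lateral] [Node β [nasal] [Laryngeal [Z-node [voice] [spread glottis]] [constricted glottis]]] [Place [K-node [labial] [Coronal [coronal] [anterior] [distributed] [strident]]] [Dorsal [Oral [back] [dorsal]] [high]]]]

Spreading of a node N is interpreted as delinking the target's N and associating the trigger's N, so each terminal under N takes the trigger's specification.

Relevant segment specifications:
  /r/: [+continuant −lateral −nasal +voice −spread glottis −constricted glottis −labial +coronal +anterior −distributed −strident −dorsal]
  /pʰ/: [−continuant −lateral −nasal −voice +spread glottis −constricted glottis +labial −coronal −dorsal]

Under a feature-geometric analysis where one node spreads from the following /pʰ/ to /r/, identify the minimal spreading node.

Feature comparison: [labial], [coronal], [anterior], [distributed], [strident] differ between /r/ and [v]; the remaining terminals match.
The smallest constituent containing every changed terminal is K-node — each of its daughters lacks at least one of the affected features.
Delinking /r/'s K-node and associating /pʰ/'s K-node gives precisely the feature bundle of [v].
Features on which the two segments disagree outside K-node, such as [voice], [continuant], are unchanged — nothing dominating them spread, and K-node is the minimal sufficient constituent.

K-node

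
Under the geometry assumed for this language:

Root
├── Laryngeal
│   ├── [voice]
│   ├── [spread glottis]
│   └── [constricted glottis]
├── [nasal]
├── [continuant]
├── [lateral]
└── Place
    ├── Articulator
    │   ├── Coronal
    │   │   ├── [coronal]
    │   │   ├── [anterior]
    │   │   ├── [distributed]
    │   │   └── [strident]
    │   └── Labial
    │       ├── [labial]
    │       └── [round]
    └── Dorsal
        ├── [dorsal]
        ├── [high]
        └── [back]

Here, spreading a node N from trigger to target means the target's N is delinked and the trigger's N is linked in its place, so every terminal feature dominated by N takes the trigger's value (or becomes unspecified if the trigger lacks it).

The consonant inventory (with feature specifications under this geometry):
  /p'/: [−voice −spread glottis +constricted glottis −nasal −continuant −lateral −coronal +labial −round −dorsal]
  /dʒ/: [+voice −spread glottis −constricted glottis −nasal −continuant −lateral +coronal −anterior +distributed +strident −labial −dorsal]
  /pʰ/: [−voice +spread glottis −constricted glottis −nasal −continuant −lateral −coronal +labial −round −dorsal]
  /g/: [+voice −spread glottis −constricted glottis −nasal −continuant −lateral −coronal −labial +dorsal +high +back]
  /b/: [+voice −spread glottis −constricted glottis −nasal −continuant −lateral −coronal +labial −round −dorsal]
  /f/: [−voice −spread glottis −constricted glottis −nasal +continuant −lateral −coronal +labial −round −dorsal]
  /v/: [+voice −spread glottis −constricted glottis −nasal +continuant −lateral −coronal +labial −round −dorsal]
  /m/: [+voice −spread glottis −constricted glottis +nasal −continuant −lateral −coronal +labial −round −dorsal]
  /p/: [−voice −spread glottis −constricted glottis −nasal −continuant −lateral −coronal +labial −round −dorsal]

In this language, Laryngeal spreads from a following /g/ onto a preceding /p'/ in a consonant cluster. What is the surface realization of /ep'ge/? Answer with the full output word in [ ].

Laryngeal immediately or transitively dominates [voice], [spread glottis], [constricted glottis].
The target acquires /g/'s values for everything under Laryngeal — [+voice], [−spread glottis], [−constricted glottis] — while keeping its own [nasal], [continuant], [lateral], ….
The resulting bundle matches /b/ in the inventory; substituting it for /p'/ gives [ebge].

[ebge]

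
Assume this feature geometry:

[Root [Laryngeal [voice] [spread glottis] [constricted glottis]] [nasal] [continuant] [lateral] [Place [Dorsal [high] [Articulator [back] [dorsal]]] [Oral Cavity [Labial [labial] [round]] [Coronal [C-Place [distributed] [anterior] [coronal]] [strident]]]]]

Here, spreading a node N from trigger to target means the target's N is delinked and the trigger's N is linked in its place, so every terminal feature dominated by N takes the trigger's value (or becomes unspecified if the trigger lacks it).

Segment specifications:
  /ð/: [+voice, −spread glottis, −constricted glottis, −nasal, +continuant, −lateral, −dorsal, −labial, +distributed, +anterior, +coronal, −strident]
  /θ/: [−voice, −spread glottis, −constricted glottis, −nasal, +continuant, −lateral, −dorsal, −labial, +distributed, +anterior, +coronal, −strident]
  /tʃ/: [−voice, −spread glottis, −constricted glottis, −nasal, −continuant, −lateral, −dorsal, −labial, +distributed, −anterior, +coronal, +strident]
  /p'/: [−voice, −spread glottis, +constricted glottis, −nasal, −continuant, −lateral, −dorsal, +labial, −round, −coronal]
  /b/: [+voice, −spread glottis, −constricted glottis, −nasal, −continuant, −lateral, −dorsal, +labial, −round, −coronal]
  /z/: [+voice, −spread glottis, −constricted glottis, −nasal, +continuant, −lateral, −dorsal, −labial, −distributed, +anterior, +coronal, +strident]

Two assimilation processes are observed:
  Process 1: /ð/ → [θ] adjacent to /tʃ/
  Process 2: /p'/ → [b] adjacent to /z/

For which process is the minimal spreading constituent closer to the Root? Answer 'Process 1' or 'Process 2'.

Process 1 alters [voice]; the lowest dominating node is [voice] (depth 2 from Root).
In Process 2, [voice], [constricted glottis] change, so the minimal spreading node is Laryngeal at depth 1.
Laryngeal is closer to Root than [voice], so Process 2 spreads the higher node.

Process 2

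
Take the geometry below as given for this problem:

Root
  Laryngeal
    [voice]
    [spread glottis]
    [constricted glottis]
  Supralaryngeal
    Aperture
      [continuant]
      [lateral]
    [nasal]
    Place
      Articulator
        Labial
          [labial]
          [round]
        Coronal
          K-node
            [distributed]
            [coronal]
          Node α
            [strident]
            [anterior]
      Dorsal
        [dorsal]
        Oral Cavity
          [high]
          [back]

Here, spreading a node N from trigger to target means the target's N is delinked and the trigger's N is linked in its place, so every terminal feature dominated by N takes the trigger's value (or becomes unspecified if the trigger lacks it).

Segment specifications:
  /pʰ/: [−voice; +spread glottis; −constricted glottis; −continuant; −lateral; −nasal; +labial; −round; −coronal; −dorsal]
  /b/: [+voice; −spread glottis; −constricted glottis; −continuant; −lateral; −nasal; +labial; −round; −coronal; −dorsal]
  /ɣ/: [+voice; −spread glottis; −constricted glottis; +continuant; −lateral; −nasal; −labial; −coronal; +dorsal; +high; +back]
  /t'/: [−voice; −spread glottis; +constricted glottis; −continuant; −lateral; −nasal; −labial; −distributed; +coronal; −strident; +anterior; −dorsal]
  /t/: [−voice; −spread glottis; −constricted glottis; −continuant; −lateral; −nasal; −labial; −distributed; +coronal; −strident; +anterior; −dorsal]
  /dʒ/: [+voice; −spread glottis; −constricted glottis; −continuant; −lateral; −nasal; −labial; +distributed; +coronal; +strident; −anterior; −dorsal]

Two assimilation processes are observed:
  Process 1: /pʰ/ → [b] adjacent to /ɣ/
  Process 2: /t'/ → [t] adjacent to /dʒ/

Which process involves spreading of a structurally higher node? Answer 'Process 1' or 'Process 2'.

Process 1

In Process 1, [voice], [spread glottis] change, so the minimal spreading node is Laryngeal at depth 1.
Process 2: the feature that changes is [constricted glottis]; the minimal node is [constricted glottis] (depth 2).
Laryngeal is closer to Root than [constricted glottis], so Process 1 spreads the higher node.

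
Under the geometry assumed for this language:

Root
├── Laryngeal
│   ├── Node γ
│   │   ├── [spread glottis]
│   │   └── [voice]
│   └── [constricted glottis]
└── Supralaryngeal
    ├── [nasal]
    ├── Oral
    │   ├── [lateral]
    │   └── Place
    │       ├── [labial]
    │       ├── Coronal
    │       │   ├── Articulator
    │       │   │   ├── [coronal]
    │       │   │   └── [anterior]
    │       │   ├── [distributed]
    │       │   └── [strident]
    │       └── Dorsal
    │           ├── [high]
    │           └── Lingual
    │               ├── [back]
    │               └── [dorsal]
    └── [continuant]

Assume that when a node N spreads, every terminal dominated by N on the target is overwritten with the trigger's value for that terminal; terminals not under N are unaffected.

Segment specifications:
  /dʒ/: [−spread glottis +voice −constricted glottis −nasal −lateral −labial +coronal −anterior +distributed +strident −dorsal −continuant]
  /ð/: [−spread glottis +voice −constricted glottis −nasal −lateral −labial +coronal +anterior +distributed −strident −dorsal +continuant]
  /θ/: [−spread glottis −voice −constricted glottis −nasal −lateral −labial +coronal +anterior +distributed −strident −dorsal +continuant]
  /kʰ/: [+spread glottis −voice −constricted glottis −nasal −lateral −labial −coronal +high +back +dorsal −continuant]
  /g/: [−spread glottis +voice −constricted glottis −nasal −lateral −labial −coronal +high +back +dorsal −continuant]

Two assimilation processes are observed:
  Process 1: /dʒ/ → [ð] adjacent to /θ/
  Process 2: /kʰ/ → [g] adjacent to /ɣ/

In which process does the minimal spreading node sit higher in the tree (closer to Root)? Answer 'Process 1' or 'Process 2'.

Process 1

Process 1 alters [continuant], [anterior], [strident]; the lowest common ancestor is Supralaryngeal (depth 1 from Root).
Process 2: the features that change are [voice], [spread glottis]; the minimal node is Node γ (depth 2).
Supralaryngeal (depth 1) sits above Node γ (depth 2), making Process 1 the one with the higher spreading node.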